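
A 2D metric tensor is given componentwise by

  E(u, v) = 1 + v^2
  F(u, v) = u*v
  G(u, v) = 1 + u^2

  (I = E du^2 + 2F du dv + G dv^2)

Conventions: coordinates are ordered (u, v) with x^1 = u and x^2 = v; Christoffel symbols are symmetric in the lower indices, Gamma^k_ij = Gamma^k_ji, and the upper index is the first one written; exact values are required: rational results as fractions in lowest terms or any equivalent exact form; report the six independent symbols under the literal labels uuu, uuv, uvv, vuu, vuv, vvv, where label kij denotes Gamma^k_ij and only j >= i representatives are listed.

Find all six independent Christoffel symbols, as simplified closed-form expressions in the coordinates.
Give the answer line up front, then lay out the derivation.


Answer: Gamma_uuu = 0, Gamma_uuv = v/(u^2 + v^2 + 1), Gamma_uvv = 0, Gamma_vuu = 0, Gamma_vuv = u/(u^2 + v^2 + 1), Gamma_vvv = 0

E = 1 + v^2; F = u*v; G = 1 + u^2
Gamma^k_ij = (1/2) g^{kl} (d_i g_jl + d_j g_il - d_l g_ij), with g^inv = (1/(EG-F^2)) [[G, -F], [-F, E]]
first partials: E_u = 0, E_v = 2*v, F_u = v, F_v = u, G_u = 2*u, G_v = 0
D = EG - F^2 = 1 + v^2 + u^2
expanded: Gamma^u_uu = (G E_u - 2F F_u + F E_v)/(2D), Gamma^u_uv = (G E_v - F G_u)/(2D), Gamma^u_vv = (2G F_v - G G_u - F G_v)/(2D), Gamma^v_uu = (2E F_u - E E_v - F E_u)/(2D), Gamma^v_uv = (E G_u - F E_v)/(2D), Gamma^v_vv = (E G_v - 2F F_v + F G_u)/(2D); substitute and cancel common factors


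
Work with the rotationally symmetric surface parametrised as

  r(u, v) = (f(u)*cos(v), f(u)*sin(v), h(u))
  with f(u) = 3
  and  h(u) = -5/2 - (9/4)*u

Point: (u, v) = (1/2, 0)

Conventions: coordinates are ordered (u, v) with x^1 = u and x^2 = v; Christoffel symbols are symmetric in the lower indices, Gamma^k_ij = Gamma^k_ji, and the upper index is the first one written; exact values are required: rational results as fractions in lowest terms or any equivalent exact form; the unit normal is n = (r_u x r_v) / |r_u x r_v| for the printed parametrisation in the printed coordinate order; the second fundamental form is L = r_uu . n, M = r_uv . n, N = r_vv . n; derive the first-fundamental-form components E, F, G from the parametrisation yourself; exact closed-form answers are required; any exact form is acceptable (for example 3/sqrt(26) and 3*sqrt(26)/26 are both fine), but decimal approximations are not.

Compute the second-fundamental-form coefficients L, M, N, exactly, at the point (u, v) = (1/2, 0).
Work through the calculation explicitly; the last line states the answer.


f = 3, f' = 0, f'' = 0, h' = -9/4, h'' = 0
E = 81/16, F = 0, G = 9; answer radicand W^2 = 81/16
unnormalised second-form numerators: l = 0, m = 0, n = -27/4; L = l/sqrt(81/16), and similarly M = m/sqrt(W^2), N = n/sqrt(W^2)

Answer: L = 0, M = 0, N = -3


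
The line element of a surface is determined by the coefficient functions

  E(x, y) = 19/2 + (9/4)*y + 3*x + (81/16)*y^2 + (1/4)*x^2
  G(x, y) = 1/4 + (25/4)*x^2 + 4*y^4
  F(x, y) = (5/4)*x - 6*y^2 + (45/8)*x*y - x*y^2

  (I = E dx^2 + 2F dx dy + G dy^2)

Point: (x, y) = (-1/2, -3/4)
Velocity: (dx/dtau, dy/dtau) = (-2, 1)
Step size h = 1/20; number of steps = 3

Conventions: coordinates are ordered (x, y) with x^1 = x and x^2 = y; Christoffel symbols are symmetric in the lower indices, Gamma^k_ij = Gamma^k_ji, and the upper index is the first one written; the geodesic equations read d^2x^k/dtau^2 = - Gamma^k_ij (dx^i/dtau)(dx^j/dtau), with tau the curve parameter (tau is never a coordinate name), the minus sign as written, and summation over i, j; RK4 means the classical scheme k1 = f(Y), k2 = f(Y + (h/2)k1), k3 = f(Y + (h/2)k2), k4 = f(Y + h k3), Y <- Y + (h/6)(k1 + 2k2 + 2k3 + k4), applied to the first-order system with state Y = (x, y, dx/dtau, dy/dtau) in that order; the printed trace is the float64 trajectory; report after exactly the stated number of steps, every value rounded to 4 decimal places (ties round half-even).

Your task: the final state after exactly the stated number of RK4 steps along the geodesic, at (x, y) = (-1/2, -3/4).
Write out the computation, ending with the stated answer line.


f(Y) = (dx/dtau, dy/dtau, -Gamma^x_ij Y'^i Y'^j, -Gamma^y_ij Y'^i Y'^j) with the Gammas evaluated at the stage position; h = 0.050000; intermediate values shown to 6 dp
step 0: x = -0.5000, y = -0.7500, dx/dtau = -2.0000, dy/dtau = 1.0000
step 1:
  k1: at (x, y) = (-0.500000, -0.750000), (dx/dtau, dy/dtau) = (-2.000000, 1.000000); Gamma_xxx = 0.110447, Gamma_xxy = -0.513740, Gamma_xyy = 0.811089, Gamma_yxx = -0.221441, Gamma_yxy = -1.283833, Gamma_yyy = -0.672375; k1 = (-2.000000, 1.000000, -3.307837, -3.577194)
  k2: at (x, y) = (-0.550000, -0.725000), (dx/dtau, dy/dtau) = (-2.082696, 0.910570); Gamma_xxx = 0.122983, Gamma_xxy = -0.466561, Gamma_xyy = 0.832602, Gamma_yxx = -0.199470, Gamma_yxy = -1.247266, Gamma_yyy = -0.603433; k2 = (-2.082696, 0.910570, -2.993407, -3.365178)
  k3: at (x, y) = (-0.552067, -0.727236), (dx/dtau, dy/dtau) = (-2.074835, 0.915871); Gamma_xxx = 0.122821, Gamma_xxy = -0.467189, Gamma_xyy = 0.834052, Gamma_yxx = -0.199066, Gamma_yxy = -1.241365, Gamma_yyy = -0.605374; k3 = (-2.074835, 0.915871, -3.003936, -3.353119)
  k4: at (x, y) = (-0.603742, -0.704206), (dx/dtau, dy/dtau) = (-2.150197, 0.832344); Gamma_xxx = 0.133607, Gamma_xxy = -0.423487, Gamma_xyy = 0.851441, Gamma_yxx = -0.178874, Gamma_yxy = -1.199789, Gamma_yyy = -0.543574; k4 = (-2.150197, 0.832344, -2.723421, -3.090951)
  Y <- Y + (h/6)(k1 + 2k2 + 2k3 + k4): x = -0.6039, y = -0.7043, dx/dtau = -2.1502, dy/dtau = 0.8325
step 2:
  k1: at (x, y) = (-0.603877, -0.704290), (dx/dtau, dy/dtau) = (-2.150216, 0.832461); Gamma_xxx = 0.133607, Gamma_xxy = -0.423489, Gamma_xyy = 0.851528, Gamma_yxx = -0.178848, Gamma_yxy = -1.199513, Gamma_yyy = -0.543621; k1 = (-2.150216, 0.832461, -2.723891, -3.090566)
  k2: at (x, y) = (-0.657633, -0.683478), (dx/dtau, dy/dtau) = (-2.218313, 0.755196); Gamma_xxx = 0.142862, Gamma_xxy = -0.383538, Gamma_xyy = 0.865938, Gamma_yxx = -0.160440, Gamma_yxy = -1.153446, Gamma_yyy = -0.488959; k2 = (-2.218313, 0.755196, -2.481928, -2.796272)
  k3: at (x, y) = (-0.659335, -0.685410), (dx/dtau, dy/dtau) = (-2.212264, 0.762554); Gamma_xxx = 0.142709, Gamma_xxy = -0.384347, Gamma_xyy = 0.867489, Gamma_yxx = -0.160379, Gamma_yxy = -1.149382, Gamma_yyy = -0.490850; k3 = (-2.212264, 0.762554, -2.499632, -2.807611)
  k4: at (x, y) = (-0.714490, -0.666162), (dx/dtau, dy/dtau) = (-2.275198, 0.692080); Gamma_xxx = 0.150699, Gamma_xxy = -0.348189, Gamma_xyy = 0.879524, Gamma_yxx = -0.144002, Gamma_yxy = -1.102331, Gamma_yyy = -0.442552; k4 = (-2.275198, 0.692080, -2.297899, -2.514097)
  Y <- Y + (h/6)(k1 + 2k2 + 2k3 + k4): x = -0.7146, y = -0.6663, dx/dtau = -2.2751, dy/dtau = 0.6924
step 3:
  k1: at (x, y) = (-0.714599, -0.666289), (dx/dtau, dy/dtau) = (-2.275090, 0.692357); Gamma_xxx = 0.150690, Gamma_xxy = -0.348248, Gamma_xyy = 0.879635, Gamma_yxx = -0.144005, Gamma_yxy = -1.102095, Gamma_yyy = -0.442680; k1 = (-2.275090, 0.692357, -2.298738, -2.514406)
  k2: at (x, y) = (-0.771476, -0.648981), (dx/dtau, dy/dtau) = (-2.332559, 0.629497); Gamma_xxx = 0.157597, Gamma_xxy = -0.315947, Gamma_xyy = 0.890327, Gamma_yxx = -0.129512, Gamma_yxy = -1.054059, Gamma_yyy = -0.400670; k2 = (-2.332559, 0.629497, -2.138097, -2.232006)
  k3: at (x, y) = (-0.772913, -0.650552), (dx/dtau, dy/dtau) = (-2.328543, 0.636557); Gamma_xxx = 0.157493, Gamma_xxy = -0.316674, Gamma_xyy = 0.891862, Gamma_yxx = -0.129577, Gamma_yxy = -1.051353, Gamma_yyy = -0.402214; k3 = (-2.328543, 0.636557, -2.154108, -2.251173)
  k4: at (x, y) = (-0.831026, -0.634462), (dx/dtau, dy/dtau) = (-2.382796, 0.579798); Gamma_xxx = 0.163581, Gamma_xxy = -0.287727, Gamma_xyy = 0.901459, Gamma_yxx = -0.116845, Gamma_yxy = -1.004546, Gamma_yyy = -0.365259; k4 = (-2.382796, 0.579798, -2.026823, -1.989439)
  Y <- Y + (h/6)(k1 + 2k2 + 2k3 + k4): x = -0.8311, y = -0.6346, dx/dtau = -2.3827, dy/dtau = 0.5801

Answer: x = -0.8311, y = -0.6346, dx/dtau = -2.3827, dy/dtau = 0.5801


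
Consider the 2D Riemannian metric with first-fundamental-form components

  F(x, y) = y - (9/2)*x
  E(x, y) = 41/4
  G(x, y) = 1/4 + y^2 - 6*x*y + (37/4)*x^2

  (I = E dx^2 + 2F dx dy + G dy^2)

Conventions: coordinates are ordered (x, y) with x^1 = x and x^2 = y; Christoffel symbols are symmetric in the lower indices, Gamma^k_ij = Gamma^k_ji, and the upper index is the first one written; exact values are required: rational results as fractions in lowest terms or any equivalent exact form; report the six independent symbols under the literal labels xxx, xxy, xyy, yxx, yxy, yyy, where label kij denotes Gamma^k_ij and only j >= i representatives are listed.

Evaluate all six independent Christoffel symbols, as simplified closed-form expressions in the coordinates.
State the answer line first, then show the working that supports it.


Answer: Gamma_xxx = (-324*x + 72*y)/(1193*x^2 - 840*x*y + 148*y^2 + 41), Gamma_xxy = (666*x^2 - 364*x*y + 48*y^2)/(1193*x^2 - 840*x*y + 148*y^2 + 41), Gamma_xyy = (-1369*x^3 + 1332*x^2*y - 68*x^2 - 436*x*y^2 + 24*x*y - 37*x + 48*y^3 + 12*y + 4)/(1193*x^2 - 840*x*y + 148*y^2 + 41), Gamma_yxx = -738/(1193*x^2 - 840*x*y + 148*y^2 + 41), Gamma_yxy = (1517*x - 492*y)/(1193*x^2 - 840*x*y + 148*y^2 + 41), Gamma_yyy = (-666*x^2 + 364*x*y - 420*x - 48*y^2 + 148*y)/(1193*x^2 - 840*x*y + 148*y^2 + 41)

E = 41/4; F = y - (9/2)*x; G = 1/4 + y^2 - 6*x*y + (37/4)*x^2
Gamma^k_ij = (1/2) g^{kl} (d_i g_jl + d_j g_il - d_l g_ij), with g^inv = (1/(EG-F^2)) [[G, -F], [-F, E]]
first partials: E_x = 0, E_y = 0, F_x = -9/2, F_y = 1, G_x = -6*y + (37/2)*x, G_y = 2*y - 6*x
D = EG - F^2 = 41/16 + (37/4)*y^2 - (105/2)*x*y + (1193/16)*x^2
expanded: Gamma^x_xx = (G E_x - 2F F_x + F E_y)/(2D), Gamma^x_xy = (G E_y - F G_x)/(2D), Gamma^x_yy = (2G F_y - G G_x - F G_y)/(2D), Gamma^y_xx = (2E F_x - E E_y - F E_x)/(2D), Gamma^y_xy = (E G_x - F E_y)/(2D), Gamma^y_yy = (E G_y - 2F F_y + F G_x)/(2D); substitute and cancel common factors


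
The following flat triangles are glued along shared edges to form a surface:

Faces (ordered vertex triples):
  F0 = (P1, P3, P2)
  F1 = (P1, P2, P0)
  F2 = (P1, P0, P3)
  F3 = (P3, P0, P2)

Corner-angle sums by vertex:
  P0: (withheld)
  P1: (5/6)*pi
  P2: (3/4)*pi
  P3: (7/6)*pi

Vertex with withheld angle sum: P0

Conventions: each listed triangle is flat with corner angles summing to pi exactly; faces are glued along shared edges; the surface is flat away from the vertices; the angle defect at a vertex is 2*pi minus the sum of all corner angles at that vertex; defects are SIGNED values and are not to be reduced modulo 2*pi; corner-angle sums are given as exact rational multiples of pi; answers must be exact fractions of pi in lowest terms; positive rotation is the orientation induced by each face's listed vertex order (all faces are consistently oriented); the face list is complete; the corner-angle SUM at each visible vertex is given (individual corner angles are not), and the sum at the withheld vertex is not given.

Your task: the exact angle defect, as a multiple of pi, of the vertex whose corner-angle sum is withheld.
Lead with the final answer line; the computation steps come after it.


Answer: defect(P0) = (3/4)*pi

V = 4, E = 6, F = 4; chi = V - E + F = 2
Gauss-Bonnet: total defect = 2*pi*chi = 4*pi; visible defects sum to (13/4)*pi


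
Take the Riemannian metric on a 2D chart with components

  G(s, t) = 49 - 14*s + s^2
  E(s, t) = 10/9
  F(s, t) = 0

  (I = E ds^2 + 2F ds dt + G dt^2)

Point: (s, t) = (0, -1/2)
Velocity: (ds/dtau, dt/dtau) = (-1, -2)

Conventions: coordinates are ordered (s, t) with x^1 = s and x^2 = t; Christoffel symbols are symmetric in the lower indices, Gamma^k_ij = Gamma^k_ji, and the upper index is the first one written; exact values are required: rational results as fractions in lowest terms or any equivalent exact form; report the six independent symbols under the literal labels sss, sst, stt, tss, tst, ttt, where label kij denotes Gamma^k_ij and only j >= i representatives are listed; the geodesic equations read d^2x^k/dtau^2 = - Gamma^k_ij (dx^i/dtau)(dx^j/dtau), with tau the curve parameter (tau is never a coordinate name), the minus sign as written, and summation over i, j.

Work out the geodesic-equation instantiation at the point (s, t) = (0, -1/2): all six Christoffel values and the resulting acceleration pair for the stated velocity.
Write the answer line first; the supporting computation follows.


Answer: Gamma_sss = 0, Gamma_sst = 0, Gamma_stt = 63/10, Gamma_tss = 0, Gamma_tst = -1/7, Gamma_ttt = 0; accelerations (d^2s/dtau^2, d^2t/dtau^2) = (-126/5, 4/7)

E = 10/9, F = 0, G = 49 at the point
E_s = 0, E_t = 0, F_s = 0, F_t = 0, G_s = -14, G_t = 0
EG - F^2 = 490/9;  g^inv = (9/490) * [[49, 0], [0, 10/9]]
first-kind symbols [ij,l] = (1/2)(d_i g_jl + d_j g_il - d_l g_ij): [ss,s] = E_s/2 = 0, [ss,t] = F_s - E_t/2 = 0, [st,s] = E_t/2 = 0, [st,t] = G_s/2 = -7, [tt,s] = F_t - G_s/2 = 7, [tt,t] = G_t/2 = 0
Gamma^s_ij = (G*[ij,s] - F*[ij,t])/(EG - F^2), Gamma^t_ij = (E*[ij,t] - F*[ij,s])/(EG - F^2)
Gamma_sss = 0, Gamma_sst = 0, Gamma_stt = 63/10, Gamma_tss = 0, Gamma_tst = -1/7, Gamma_ttt = 0
d^2s/dtau^2 = -(Gamma_sss*(-1)^2 + 2*Gamma_sst*(-1)*(-2) + Gamma_stt*(-2)^2) = -126/5
d^2t/dtau^2 = -(Gamma_tss*(-1)^2 + 2*Gamma_tst*(-1)*(-2) + Gamma_ttt*(-2)^2) = 4/7


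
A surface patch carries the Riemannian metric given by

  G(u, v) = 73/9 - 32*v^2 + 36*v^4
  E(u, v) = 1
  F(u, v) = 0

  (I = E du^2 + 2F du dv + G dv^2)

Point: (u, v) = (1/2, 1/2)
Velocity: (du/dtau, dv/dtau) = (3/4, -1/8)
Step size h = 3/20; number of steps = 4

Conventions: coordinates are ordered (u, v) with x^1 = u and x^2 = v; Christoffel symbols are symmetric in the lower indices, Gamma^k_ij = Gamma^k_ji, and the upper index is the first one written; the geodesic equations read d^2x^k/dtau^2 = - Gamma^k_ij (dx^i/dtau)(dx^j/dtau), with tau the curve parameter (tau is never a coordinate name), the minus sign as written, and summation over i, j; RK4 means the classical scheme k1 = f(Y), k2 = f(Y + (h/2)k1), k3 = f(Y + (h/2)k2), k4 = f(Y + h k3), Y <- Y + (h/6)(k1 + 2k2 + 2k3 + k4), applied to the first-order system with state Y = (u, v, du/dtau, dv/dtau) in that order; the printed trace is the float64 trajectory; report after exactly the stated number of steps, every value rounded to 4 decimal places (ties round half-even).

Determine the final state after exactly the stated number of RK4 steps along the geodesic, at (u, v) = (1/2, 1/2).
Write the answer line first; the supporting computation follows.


Answer: u = 0.9500, v = 0.4318, du/dtau = 0.7500, dv/dtau = -0.1042

f(Y) = (du/dtau, dv/dtau, -Gamma^u_ij Y'^i Y'^j, -Gamma^v_ij Y'^i Y'^j) with the Gammas evaluated at the stage position; h = 0.150000; intermediate values shown to 6 dp
step 0: u = 0.5000, v = 0.5000, du/dtau = 0.7500, dv/dtau = -0.1250
step 1:
  k1: at (u, v) = (0.500000, 0.500000), (du/dtau, dv/dtau) = (0.750000, -0.125000); Gamma_uuu = 0.000000, Gamma_uuv = 0.000000, Gamma_uvv = 0.000000, Gamma_vuu = 0.000000, Gamma_vuv = 0.000000, Gamma_vvv = -2.964706; k1 = (0.750000, -0.125000, 0.000000, 0.046324)
  k2: at (u, v) = (0.556250, 0.490625), (du/dtau, dv/dtau) = (0.750000, -0.121526); Gamma_uuu = 0.000000, Gamma_uuv = 0.000000, Gamma_uvv = 0.000000, Gamma_vuu = 0.000000, Gamma_vuv = 0.000000, Gamma_vvv = -2.885380; k2 = (0.750000, -0.121526, 0.000000, 0.042613)
  k3: at (u, v) = (0.556250, 0.490886), (du/dtau, dv/dtau) = (0.750000, -0.121804); Gamma_uuu = 0.000000, Gamma_uuv = 0.000000, Gamma_uvv = 0.000000, Gamma_vuu = 0.000000, Gamma_vuv = 0.000000, Gamma_vvv = -2.887629; k3 = (0.750000, -0.121804, 0.000000, 0.042842)
  k4: at (u, v) = (0.612500, 0.481729), (du/dtau, dv/dtau) = (0.750000, -0.118574); Gamma_uuu = 0.000000, Gamma_uuv = 0.000000, Gamma_uvv = 0.000000, Gamma_vuu = 0.000000, Gamma_vuv = 0.000000, Gamma_vvv = -2.807499; k4 = (0.750000, -0.118574, 0.000000, 0.039473)
  Y <- Y + (h/6)(k1 + 2k2 + 2k3 + k4): u = 0.6125, v = 0.4817, du/dtau = 0.7500, dv/dtau = -0.1186
step 2:
  k1: at (u, v) = (0.612500, 0.481744), (du/dtau, dv/dtau) = (0.750000, -0.118582); Gamma_uuu = 0.000000, Gamma_uuv = 0.000000, Gamma_uvv = 0.000000, Gamma_vuu = 0.000000, Gamma_vuv = 0.000000, Gamma_vvv = -2.807630; k1 = (0.750000, -0.118582, 0.000000, 0.039480)
  k2: at (u, v) = (0.668750, 0.472850), (du/dtau, dv/dtau) = (0.750000, -0.115621); Gamma_uuu = 0.000000, Gamma_uuv = 0.000000, Gamma_uvv = 0.000000, Gamma_vuu = 0.000000, Gamma_vuv = 0.000000, Gamma_vvv = -2.728275; k2 = (0.750000, -0.115621, 0.000000, 0.036472)
  k3: at (u, v) = (0.668750, 0.473073), (du/dtau, dv/dtau) = (0.750000, -0.115847); Gamma_uuu = 0.000000, Gamma_uuv = 0.000000, Gamma_uvv = 0.000000, Gamma_vuu = 0.000000, Gamma_vuv = 0.000000, Gamma_vvv = -2.730268; k3 = (0.750000, -0.115847, 0.000000, 0.036642)
  k4: at (u, v) = (0.725000, 0.464367), (du/dtau, dv/dtau) = (0.750000, -0.113086); Gamma_uuu = 0.000000, Gamma_uuv = 0.000000, Gamma_uvv = 0.000000, Gamma_vuu = 0.000000, Gamma_vuv = 0.000000, Gamma_vvv = -2.651936; k4 = (0.750000, -0.113086, 0.000000, 0.033914)
  Y <- Y + (h/6)(k1 + 2k2 + 2k3 + k4): u = 0.7250, v = 0.4644, du/dtau = 0.7500, dv/dtau = -0.1131
step 3:
  k1: at (u, v) = (0.725000, 0.464379), (du/dtau, dv/dtau) = (0.750000, -0.113092); Gamma_uuu = 0.000000, Gamma_uuv = 0.000000, Gamma_uvv = 0.000000, Gamma_vuu = 0.000000, Gamma_vuv = 0.000000, Gamma_vvv = -2.652043; k1 = (0.750000, -0.113092, 0.000000, 0.033919)
  k2: at (u, v) = (0.781250, 0.455897), (du/dtau, dv/dtau) = (0.750000, -0.110548); Gamma_uuu = 0.000000, Gamma_uuv = 0.000000, Gamma_uvv = 0.000000, Gamma_vuu = 0.000000, Gamma_vuv = 0.000000, Gamma_vvv = -2.575653; k2 = (0.750000, -0.110548, 0.000000, 0.031477)
  k3: at (u, v) = (0.781250, 0.456088), (du/dtau, dv/dtau) = (0.750000, -0.110731); Gamma_uuu = 0.000000, Gamma_uuv = 0.000000, Gamma_uvv = 0.000000, Gamma_vuu = 0.000000, Gamma_vuv = 0.000000, Gamma_vvv = -2.577369; k3 = (0.750000, -0.110731, 0.000000, 0.031602)
  k4: at (u, v) = (0.837500, 0.447769), (du/dtau, dv/dtau) = (0.750000, -0.108352); Gamma_uuu = 0.000000, Gamma_uuv = 0.000000, Gamma_uvv = 0.000000, Gamma_vuu = 0.000000, Gamma_vuv = 0.000000, Gamma_vvv = -2.502798; k4 = (0.750000, -0.108352, 0.000000, 0.029383)
  Y <- Y + (h/6)(k1 + 2k2 + 2k3 + k4): u = 0.8375, v = 0.4478, du/dtau = 0.7500, dv/dtau = -0.1084
step 4:
  k1: at (u, v) = (0.837500, 0.447779), (du/dtau, dv/dtau) = (0.750000, -0.108355); Gamma_uuu = 0.000000, Gamma_uuv = 0.000000, Gamma_uvv = 0.000000, Gamma_vuu = 0.000000, Gamma_vuv = 0.000000, Gamma_vvv = -2.502884; k1 = (0.750000, -0.108355, 0.000000, 0.029386)
  k2: at (u, v) = (0.893750, 0.439652), (du/dtau, dv/dtau) = (0.750000, -0.106151); Gamma_uuu = 0.000000, Gamma_uuv = 0.000000, Gamma_uvv = 0.000000, Gamma_vuu = 0.000000, Gamma_vuv = 0.000000, Gamma_vvv = -2.430681; k2 = (0.750000, -0.106151, 0.000000, 0.027389)
  k3: at (u, v) = (0.893750, 0.439818), (du/dtau, dv/dtau) = (0.750000, -0.106301); Gamma_uuu = 0.000000, Gamma_uuv = 0.000000, Gamma_uvv = 0.000000, Gamma_vuu = 0.000000, Gamma_vuv = 0.000000, Gamma_vvv = -2.432141; k3 = (0.750000, -0.106301, 0.000000, 0.027483)
  k4: at (u, v) = (0.950000, 0.431834), (du/dtau, dv/dtau) = (0.750000, -0.104233); Gamma_uuu = 0.000000, Gamma_uuv = 0.000000, Gamma_uvv = 0.000000, Gamma_vuu = 0.000000, Gamma_vuv = 0.000000, Gamma_vvv = -2.362040; k4 = (0.750000, -0.104233, 0.000000, 0.025662)
  Y <- Y + (h/6)(k1 + 2k2 + 2k3 + k4): u = 0.9500, v = 0.4318, du/dtau = 0.7500, dv/dtau = -0.1042


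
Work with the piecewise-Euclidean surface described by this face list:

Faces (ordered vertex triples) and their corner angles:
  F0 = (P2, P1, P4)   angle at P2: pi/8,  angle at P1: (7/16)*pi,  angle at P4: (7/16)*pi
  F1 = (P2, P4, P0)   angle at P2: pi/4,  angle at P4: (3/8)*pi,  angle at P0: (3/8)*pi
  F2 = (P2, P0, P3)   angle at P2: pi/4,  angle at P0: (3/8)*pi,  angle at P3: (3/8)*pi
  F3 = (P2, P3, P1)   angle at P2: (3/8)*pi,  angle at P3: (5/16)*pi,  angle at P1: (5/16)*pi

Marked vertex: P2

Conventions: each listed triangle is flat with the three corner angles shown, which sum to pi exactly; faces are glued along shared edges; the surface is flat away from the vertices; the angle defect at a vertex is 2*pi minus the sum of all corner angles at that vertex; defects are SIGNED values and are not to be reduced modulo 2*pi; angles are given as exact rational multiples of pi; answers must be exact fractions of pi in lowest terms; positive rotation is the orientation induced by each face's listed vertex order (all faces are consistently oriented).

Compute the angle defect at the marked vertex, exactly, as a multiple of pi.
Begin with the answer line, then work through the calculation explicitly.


Answer: defect(P2) = pi

Sum of corner angles at P2: pi
defect = 2*pi - pi


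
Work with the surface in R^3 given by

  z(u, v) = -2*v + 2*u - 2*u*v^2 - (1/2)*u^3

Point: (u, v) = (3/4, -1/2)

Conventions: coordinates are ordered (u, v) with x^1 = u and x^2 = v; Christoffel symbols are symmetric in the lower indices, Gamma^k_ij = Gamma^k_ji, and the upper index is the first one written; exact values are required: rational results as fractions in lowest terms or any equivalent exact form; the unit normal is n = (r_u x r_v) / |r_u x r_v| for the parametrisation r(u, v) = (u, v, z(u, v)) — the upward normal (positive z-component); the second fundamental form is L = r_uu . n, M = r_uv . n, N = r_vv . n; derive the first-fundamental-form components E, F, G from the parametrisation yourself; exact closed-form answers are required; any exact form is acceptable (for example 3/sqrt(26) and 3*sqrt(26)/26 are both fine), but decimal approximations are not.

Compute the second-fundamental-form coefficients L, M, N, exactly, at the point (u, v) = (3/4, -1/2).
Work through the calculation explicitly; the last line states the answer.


z_u = 21/32, z_v = -1/2, z_uu = -9/4, z_uv = 2, z_vv = -3
E = 1465/1024, F = -21/64, G = 5/4; answer radicand W^2 = 1721/1024
unnormalised second-form numerators: l = -9/4, m = 2, n = -3; L = l/sqrt(1721/1024), and similarly M = m/sqrt(W^2), N = n/sqrt(W^2)

Answer: L = -72*sqrt(1721)/1721, M = 64*sqrt(1721)/1721, N = -96*sqrt(1721)/1721


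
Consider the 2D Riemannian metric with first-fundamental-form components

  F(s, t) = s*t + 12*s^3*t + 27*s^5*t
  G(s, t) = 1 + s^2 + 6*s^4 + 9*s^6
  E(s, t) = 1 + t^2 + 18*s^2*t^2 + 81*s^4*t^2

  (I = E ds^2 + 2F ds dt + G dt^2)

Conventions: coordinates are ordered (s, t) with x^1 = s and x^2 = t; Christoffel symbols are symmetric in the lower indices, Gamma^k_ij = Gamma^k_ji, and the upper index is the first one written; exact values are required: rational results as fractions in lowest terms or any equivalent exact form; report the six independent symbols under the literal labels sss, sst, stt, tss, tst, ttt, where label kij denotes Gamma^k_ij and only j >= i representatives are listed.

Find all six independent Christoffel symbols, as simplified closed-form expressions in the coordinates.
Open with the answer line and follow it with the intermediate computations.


Answer: Gamma_sss = (162*s^3*t^2 + 18*s*t^2)/(9*s^6 + 81*s^4*t^2 + 6*s^4 + 18*s^2*t^2 + s^2 + t^2 + 1), Gamma_sst = (81*s^4*t + 18*s^2*t + t)/(9*s^6 + 81*s^4*t^2 + 6*s^4 + 18*s^2*t^2 + s^2 + t^2 + 1), Gamma_stt = 0, Gamma_tss = (54*s^4*t + 18*s^2*t)/(9*s^6 + 81*s^4*t^2 + 6*s^4 + 18*s^2*t^2 + s^2 + t^2 + 1), Gamma_tst = (27*s^5 + 12*s^3 + s)/(9*s^6 + 81*s^4*t^2 + 6*s^4 + 18*s^2*t^2 + s^2 + t^2 + 1), Gamma_ttt = 0

E = 1 + t^2 + 18*s^2*t^2 + 81*s^4*t^2; F = s*t + 12*s^3*t + 27*s^5*t; G = 1 + s^2 + 6*s^4 + 9*s^6
Gamma^k_ij = (1/2) g^{kl} (d_i g_jl + d_j g_il - d_l g_ij), with g^inv = (1/(EG-F^2)) [[G, -F], [-F, E]]
first partials: E_s = 36*s*t^2 + 324*s^3*t^2, E_t = 2*t + 36*s^2*t + 162*s^4*t, F_s = t + 36*s^2*t + 135*s^4*t, F_t = s + 12*s^3 + 27*s^5, G_s = 2*s + 24*s^3 + 54*s^5, G_t = 0
D = EG - F^2 = 1 + t^2 + s^2 + 18*s^2*t^2 + 6*s^4 + 81*s^4*t^2 + 9*s^6
expanded: Gamma^s_ss = (G E_s - 2F F_s + F E_t)/(2D), Gamma^s_st = (G E_t - F G_s)/(2D), Gamma^s_tt = (2G F_t - G G_s - F G_t)/(2D), Gamma^t_ss = (2E F_s - E E_t - F E_s)/(2D), Gamma^t_st = (E G_s - F E_t)/(2D), Gamma^t_tt = (E G_t - 2F F_t + F G_s)/(2D); substitute and cancel common factors


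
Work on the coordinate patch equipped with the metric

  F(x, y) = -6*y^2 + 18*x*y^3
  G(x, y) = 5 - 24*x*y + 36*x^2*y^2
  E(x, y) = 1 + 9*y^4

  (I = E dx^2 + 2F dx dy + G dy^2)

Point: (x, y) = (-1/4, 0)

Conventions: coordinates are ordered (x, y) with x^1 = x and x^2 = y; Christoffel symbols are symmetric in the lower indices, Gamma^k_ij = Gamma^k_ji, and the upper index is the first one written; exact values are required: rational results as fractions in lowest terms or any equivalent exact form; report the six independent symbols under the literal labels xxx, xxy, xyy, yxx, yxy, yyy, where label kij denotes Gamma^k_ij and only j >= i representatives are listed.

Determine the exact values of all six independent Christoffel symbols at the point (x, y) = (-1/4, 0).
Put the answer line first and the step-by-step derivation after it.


Answer: Gamma_xxx = 0, Gamma_xxy = 0, Gamma_xyy = 0, Gamma_yxx = 0, Gamma_yxy = 0, Gamma_yyy = 3/5

E = 1, F = 0, G = 5 at the point
E_x = 0, E_y = 0, F_x = 0, F_y = 0, G_x = 0, G_y = 6
EG - F^2 = 5;  g^inv = (1/5) * [[5, 0], [0, 1]]
first-kind symbols [ij,l] = (1/2)(d_i g_jl + d_j g_il - d_l g_ij): [xx,x] = E_x/2 = 0, [xx,y] = F_x - E_y/2 = 0, [xy,x] = E_y/2 = 0, [xy,y] = G_x/2 = 0, [yy,x] = F_y - G_x/2 = 0, [yy,y] = G_y/2 = 3
Gamma^x_ij = (G*[ij,x] - F*[ij,y])/(EG - F^2), Gamma^y_ij = (E*[ij,y] - F*[ij,x])/(EG - F^2)


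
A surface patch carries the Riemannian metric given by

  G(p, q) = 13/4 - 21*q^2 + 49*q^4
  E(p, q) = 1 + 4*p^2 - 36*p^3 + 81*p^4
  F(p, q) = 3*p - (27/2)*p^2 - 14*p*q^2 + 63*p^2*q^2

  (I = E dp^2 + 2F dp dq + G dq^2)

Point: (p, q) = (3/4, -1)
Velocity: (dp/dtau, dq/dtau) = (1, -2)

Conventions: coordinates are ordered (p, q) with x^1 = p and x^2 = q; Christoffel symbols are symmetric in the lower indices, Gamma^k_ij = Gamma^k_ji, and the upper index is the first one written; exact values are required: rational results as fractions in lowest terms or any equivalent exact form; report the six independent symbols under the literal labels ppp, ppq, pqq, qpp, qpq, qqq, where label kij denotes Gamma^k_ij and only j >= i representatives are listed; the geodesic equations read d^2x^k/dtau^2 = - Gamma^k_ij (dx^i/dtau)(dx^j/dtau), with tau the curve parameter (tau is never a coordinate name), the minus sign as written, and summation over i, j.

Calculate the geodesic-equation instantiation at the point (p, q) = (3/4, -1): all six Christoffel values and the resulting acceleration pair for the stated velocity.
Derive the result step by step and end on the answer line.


E = 3505/256, F = 627/32, G = 125/4 at the point
E_p = 1311/16, E_q = 0, F_p = 253/4, F_q = -399/8, G_p = 0, G_q = -154
EG - F^2 = 11249/256;  g^inv = (256/11249) * [[125/4, -627/32], [-627/32, 3505/256]]
first-kind symbols [ij,l] = (1/2)(d_i g_jl + d_j g_il - d_l g_ij): [pp,p] = E_p/2 = 1311/32, [pp,q] = F_p - E_q/2 = 253/4, [pq,p] = E_q/2 = 0, [pq,q] = G_p/2 = 0, [qq,p] = F_q - G_p/2 = -399/8, [qq,q] = G_q/2 = -77
Gamma^p_ij = (G*[ij,p] - F*[ij,q])/(EG - F^2), Gamma^q_ij = (E*[ij,q] - F*[ij,p])/(EG - F^2)
Gamma_ppp = 10488/11249, Gamma_ppq = 0, Gamma_pqq = -1824/1607, Gamma_qpp = 16192/11249, Gamma_qpq = 0, Gamma_qqq = -2816/1607
d^2p/dtau^2 = -(Gamma_ppp*(1)^2 + 2*Gamma_ppq*(1)*(-2) + Gamma_pqq*(-2)^2) = 40584/11249
d^2q/dtau^2 = -(Gamma_qpp*(1)^2 + 2*Gamma_qpq*(1)*(-2) + Gamma_qqq*(-2)^2) = 62656/11249

Answer: Gamma_ppp = 10488/11249, Gamma_ppq = 0, Gamma_pqq = -1824/1607, Gamma_qpp = 16192/11249, Gamma_qpq = 0, Gamma_qqq = -2816/1607; accelerations (d^2p/dtau^2, d^2q/dtau^2) = (40584/11249, 62656/11249)


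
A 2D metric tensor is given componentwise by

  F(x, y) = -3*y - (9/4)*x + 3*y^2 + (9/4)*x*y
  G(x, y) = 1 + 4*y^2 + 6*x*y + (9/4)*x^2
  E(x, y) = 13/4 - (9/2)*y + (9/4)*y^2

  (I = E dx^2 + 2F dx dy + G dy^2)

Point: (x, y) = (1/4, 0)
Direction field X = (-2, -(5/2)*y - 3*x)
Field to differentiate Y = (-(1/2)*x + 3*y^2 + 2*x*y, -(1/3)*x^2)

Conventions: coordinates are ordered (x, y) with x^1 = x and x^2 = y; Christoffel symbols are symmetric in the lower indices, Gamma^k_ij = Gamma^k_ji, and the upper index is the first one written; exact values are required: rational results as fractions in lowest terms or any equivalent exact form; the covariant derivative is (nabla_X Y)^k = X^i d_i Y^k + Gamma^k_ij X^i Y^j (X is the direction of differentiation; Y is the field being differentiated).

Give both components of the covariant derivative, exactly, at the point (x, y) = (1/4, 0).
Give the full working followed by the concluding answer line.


E = 13/4, F = -9/16, G = 73/64 at the point
E_x = 0, E_y = -9/2, F_x = -9/4, F_y = -39/16, G_x = 9/8, G_y = 3/2
EG - F^2 = 217/64;  g^inv = (64/217) * [[73/64, 9/16], [9/16, 13/4]]
first-kind symbols [ij,l] = (1/2)(d_i g_jl + d_j g_il - d_l g_ij): [xx,x] = E_x/2 = 0, [xx,y] = F_x - E_y/2 = 0, [xy,x] = E_y/2 = -9/4, [xy,y] = G_x/2 = 9/16, [yy,x] = F_y - G_x/2 = -3, [yy,y] = G_y/2 = 3/4
Gamma^x_ij = (G*[ij,x] - F*[ij,y])/(EG - F^2), Gamma^y_ij = (E*[ij,y] - F*[ij,x])/(EG - F^2)
Gamma_xxx = 0, Gamma_xxy = -144/217, Gamma_xyy = -192/217, Gamma_yxx = 0, Gamma_yxy = 36/217, Gamma_yyy = 48/217
X = (-2, -3/4), Y = (-1/8, -1/48) at the point

Answer: (nabla_X Y)^x = 905/1736, (nabla_X Y)^y = 1871/5208


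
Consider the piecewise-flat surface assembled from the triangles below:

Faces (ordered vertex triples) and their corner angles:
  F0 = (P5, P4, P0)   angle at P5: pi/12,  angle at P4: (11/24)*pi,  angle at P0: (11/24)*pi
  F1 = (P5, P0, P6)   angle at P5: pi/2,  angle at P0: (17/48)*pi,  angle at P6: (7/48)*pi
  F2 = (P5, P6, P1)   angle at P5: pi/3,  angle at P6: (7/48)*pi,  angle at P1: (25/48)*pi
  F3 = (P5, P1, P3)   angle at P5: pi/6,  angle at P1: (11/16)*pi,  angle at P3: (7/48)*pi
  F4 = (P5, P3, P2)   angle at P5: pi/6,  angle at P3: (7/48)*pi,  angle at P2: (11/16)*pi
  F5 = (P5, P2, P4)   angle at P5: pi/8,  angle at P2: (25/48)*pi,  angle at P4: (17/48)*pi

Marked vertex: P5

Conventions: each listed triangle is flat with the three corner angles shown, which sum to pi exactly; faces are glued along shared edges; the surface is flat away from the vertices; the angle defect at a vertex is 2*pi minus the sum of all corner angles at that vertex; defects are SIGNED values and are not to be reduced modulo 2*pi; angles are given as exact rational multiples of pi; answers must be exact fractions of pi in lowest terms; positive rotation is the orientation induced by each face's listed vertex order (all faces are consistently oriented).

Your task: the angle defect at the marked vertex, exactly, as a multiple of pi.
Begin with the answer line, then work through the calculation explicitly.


Answer: defect(P5) = (5/8)*pi

Sum of corner angles at P5: (11/8)*pi
defect = 2*pi - (11/8)*pi


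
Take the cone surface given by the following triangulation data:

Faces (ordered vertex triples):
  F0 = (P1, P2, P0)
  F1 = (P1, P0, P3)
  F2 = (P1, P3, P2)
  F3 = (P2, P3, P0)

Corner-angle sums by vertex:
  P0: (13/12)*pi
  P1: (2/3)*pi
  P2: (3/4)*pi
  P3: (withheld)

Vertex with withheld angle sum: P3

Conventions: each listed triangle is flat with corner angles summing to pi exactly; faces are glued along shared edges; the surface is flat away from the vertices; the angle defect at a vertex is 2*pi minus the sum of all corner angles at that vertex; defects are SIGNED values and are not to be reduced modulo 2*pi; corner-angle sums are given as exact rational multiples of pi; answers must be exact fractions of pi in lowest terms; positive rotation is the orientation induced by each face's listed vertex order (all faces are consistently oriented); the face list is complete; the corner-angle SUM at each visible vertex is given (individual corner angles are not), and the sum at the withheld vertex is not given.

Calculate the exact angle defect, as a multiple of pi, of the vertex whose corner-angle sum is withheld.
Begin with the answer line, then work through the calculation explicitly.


Answer: defect(P3) = pi/2

V = 4, E = 6, F = 4; chi = V - E + F = 2
Gauss-Bonnet: total defect = 2*pi*chi = 4*pi; visible defects sum to (7/2)*pi


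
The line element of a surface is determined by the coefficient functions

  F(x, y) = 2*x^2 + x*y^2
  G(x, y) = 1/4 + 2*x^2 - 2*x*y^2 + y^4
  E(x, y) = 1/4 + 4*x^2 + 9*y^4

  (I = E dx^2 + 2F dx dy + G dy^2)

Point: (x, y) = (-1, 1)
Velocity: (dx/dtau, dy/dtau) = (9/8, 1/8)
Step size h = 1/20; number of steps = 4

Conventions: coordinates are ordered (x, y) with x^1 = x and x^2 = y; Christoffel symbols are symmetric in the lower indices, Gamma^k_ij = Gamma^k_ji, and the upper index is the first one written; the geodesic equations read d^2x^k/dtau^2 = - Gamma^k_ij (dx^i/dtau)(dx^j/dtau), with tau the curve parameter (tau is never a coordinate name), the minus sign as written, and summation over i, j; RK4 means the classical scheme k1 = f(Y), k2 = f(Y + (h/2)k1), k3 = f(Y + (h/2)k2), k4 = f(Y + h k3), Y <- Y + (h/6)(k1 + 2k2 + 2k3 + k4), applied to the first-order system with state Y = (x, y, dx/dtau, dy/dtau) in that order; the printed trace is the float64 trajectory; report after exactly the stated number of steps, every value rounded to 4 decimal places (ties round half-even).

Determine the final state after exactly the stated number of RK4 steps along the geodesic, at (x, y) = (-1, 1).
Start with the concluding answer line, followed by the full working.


Answer: x = -0.8034, y = 1.1307, dx/dtau = 0.7664, dy/dtau = 1.1047

f(Y) = (dx/dtau, dy/dtau, -Gamma^x_ij Y'^i Y'^j, -Gamma^y_ij Y'^i Y'^j) with the Gammas evaluated at the stage position; h = 0.050000; intermediate values shown to 6 dp
step 0: x = -1.0000, y = 1.0000, dx/dtau = 1.1250, dy/dtau = 0.1250
step 1:
  k1: at (x, y) = (-1.000000, 1.000000), (dx/dtau, dy/dtau) = (1.125000, 0.125000); Gamma_xxx = 0.000000, Gamma_xxy = 1.422060, Gamma_xyy = 0.018232, Gamma_yxx = -4.000000, Gamma_yxy = -0.842297, Gamma_yyy = 0.758432; k1 = (1.125000, 0.125000, -0.400239, 5.287546)
  k2: at (x, y) = (-0.971875, 1.003125), (dx/dtau, dy/dtau) = (1.114994, 0.257189); Gamma_xxx = -0.010198, Gamma_xxy = 1.440482, Gamma_xyy = 0.022516, Gamma_yxx = -4.119625, Gamma_yxy = -0.834541, Gamma_yyy = 0.772995; k2 = (1.114994, 0.257189, -0.814967, 5.549068)
  k3: at (x, y) = (-0.972125, 1.006430), (dx/dtau, dy/dtau) = (1.104626, 0.263727); Gamma_xxx = -0.011174, Gamma_xxy = 1.440058, Gamma_xyy = 0.022585, Gamma_yxx = -4.131150, Gamma_yxy = -0.829731, Gamma_yyy = 0.774071; k3 = (1.104626, 0.263727, -0.826970, 5.470418)
  k4: at (x, y) = (-0.944769, 1.013186), (dx/dtau, dy/dtau) = (1.083651, 0.398521); Gamma_xxx = -0.022575, Gamma_xxy = 1.457167, Gamma_xyy = 0.026871, Gamma_yxx = -4.266656, Gamma_yxy = -0.816150, Gamma_yyy = 0.790012; k4 = (1.083651, 0.398521, -1.236335, 5.589790)
  Y <- Y + (h/6)(k1 + 2k2 + 2k3 + k4): x = -0.9446, y = 1.0130, dx/dtau = 1.0840, dy/dtau = 0.3993
step 2:
  k1: at (x, y) = (-0.944601, 1.013045), (dx/dtau, dy/dtau) = (1.083996, 0.399303); Gamma_xxx = -0.022588, Gamma_xxy = 1.457296, Gamma_xyy = 0.026893, Gamma_yxx = -4.266808, Gamma_yxy = -0.816335, Gamma_yyy = 0.790047; k1 = (1.083996, 0.399303, -1.239305, 5.594425)
  k2: at (x, y) = (-0.917501, 1.023027), (dx/dtau, dy/dtau) = (1.053014, 0.539163); Gamma_xxx = -0.035146, Gamma_xxy = 1.473008, Gamma_xyy = 0.031190, Gamma_yxx = -4.418745, Gamma_yxy = -0.797489, Gamma_yyy = 0.807377; k2 = (1.053014, 0.539163, -1.642685, 5.570512)
  k3: at (x, y) = (-0.918276, 1.026524), (dx/dtau, dy/dtau) = (1.042929, 0.538565); Gamma_xxx = -0.035961, Gamma_xxy = 1.471770, Gamma_xyy = 0.031148, Gamma_yxx = -4.428659, Gamma_yxy = -0.792484, Gamma_yyy = 0.808145; k3 = (1.042929, 0.538565, -1.623263, 5.472907)
  k4: at (x, y) = (-0.892454, 1.039973), (dx/dtau, dy/dtau) = (1.002833, 0.672948); Gamma_xxx = -0.049182, Gamma_xxy = 1.484460, Gamma_xyy = 0.035207, Gamma_yxx = -4.592901, Gamma_yxy = -0.768394, Gamma_yyy = 0.826136; k4 = (1.002833, 0.672948, -1.970072, 5.281948)
  Y <- Y + (h/6)(k1 + 2k2 + 2k3 + k4): x = -0.8923, y = 1.0399, dx/dtau = 1.0028, dy/dtau = 0.6740
step 3:
  k1: at (x, y) = (-0.892278, 1.039942), (dx/dtau, dy/dtau) = (1.002819, 0.673996); Gamma_xxx = -0.049235, Gamma_xxy = 1.484577, Gamma_xyy = 0.035232, Gamma_yxx = -4.593579, Gamma_yxy = -0.768406, Gamma_yyy = 0.826221; k1 = (1.002819, 0.673996, -1.973331, 5.282911)
  k2: at (x, y) = (-0.867208, 1.056792), (dx/dtau, dy/dtau) = (0.953486, 0.806069); Gamma_xxx = -0.063061, Gamma_xxy = 1.494125, Gamma_xyy = 0.039064, Gamma_yxx = -4.771304, Gamma_yxy = -0.739407, Gamma_yyy = 0.844907; k2 = (0.953486, 0.806069, -2.264744, 4.925363)
  k3: at (x, y) = (-0.868441, 1.060094), (dx/dtau, dy/dtau) = (0.946200, 0.797130); Gamma_xxx = -0.063557, Gamma_xxy = 1.492188, Gamma_xyy = 0.038914, Gamma_yxx = -4.777620, Gamma_yxy = -0.734970, Gamma_yyy = 0.845169; k3 = (0.946200, 0.797130, -2.218774, 4.849040)
  k4: at (x, y) = (-0.844968, 1.079799), (dx/dtau, dy/dtau) = (0.891880, 0.916448); Gamma_xxx = -0.077153, Gamma_xxy = 1.497491, Gamma_xyy = 0.042293, Gamma_yxx = -4.960614, Gamma_yxy = -0.702680, Gamma_yyy = 0.863465; k4 = (0.891880, 0.916448, -2.422133, 4.369406)
  Y <- Y + (h/6)(k1 + 2k2 + 2k3 + k4): x = -0.8448, y = 1.0799, dx/dtau = 0.8915, dy/dtau = 0.9173
step 4:
  k1: at (x, y) = (-0.844828, 1.079916), (dx/dtau, dy/dtau) = (0.891465, 0.917339); Gamma_xxx = -0.077232, Gamma_xxy = 1.497516, Gamma_xyy = 0.042312, Gamma_yxx = -4.961713, Gamma_yxy = -0.702490, Gamma_yyy = 0.863573; k1 = (0.891465, 0.917339, -2.423492, 4.365372)
  k2: at (x, y) = (-0.822541, 1.102849), (dx/dtau, dy/dtau) = (0.830878, 1.026473); Gamma_xxx = -0.090545, Gamma_xxy = 1.498432, Gamma_xyy = 0.045246, Gamma_yxx = -5.151446, Gamma_yxy = -0.666857, Gamma_yyy = 0.881517; k2 = (0.830878, 1.026473, -2.541109, 3.765021)
  k3: at (x, y) = (-0.824056, 1.105578), (dx/dtau, dy/dtau) = (0.827937, 1.011464); Gamma_xxx = -0.090666, Gamma_xxy = 1.496249, Gamma_xyy = 0.045031, Gamma_yxx = -5.153062, Gamma_yxy = -0.663605, Gamma_yyy = 0.881244; k3 = (0.827937, 1.011464, -2.489924, 3.742199)
  k4: at (x, y) = (-0.803431, 1.130489), (dx/dtau, dy/dtau) = (0.766969, 1.104449); Gamma_xxx = -0.102839, Gamma_xxy = 1.492818, Gamma_xyy = 0.047407, Gamma_yxx = -5.339533, Gamma_yxy = -0.627270, Gamma_yyy = 0.897794; k4 = (0.766969, 1.104449, -2.526397, 3.108488)
  Y <- Y + (h/6)(k1 + 2k2 + 2k3 + k4): x = -0.8034, y = 1.1307, dx/dtau = 0.7664, dy/dtau = 1.1047


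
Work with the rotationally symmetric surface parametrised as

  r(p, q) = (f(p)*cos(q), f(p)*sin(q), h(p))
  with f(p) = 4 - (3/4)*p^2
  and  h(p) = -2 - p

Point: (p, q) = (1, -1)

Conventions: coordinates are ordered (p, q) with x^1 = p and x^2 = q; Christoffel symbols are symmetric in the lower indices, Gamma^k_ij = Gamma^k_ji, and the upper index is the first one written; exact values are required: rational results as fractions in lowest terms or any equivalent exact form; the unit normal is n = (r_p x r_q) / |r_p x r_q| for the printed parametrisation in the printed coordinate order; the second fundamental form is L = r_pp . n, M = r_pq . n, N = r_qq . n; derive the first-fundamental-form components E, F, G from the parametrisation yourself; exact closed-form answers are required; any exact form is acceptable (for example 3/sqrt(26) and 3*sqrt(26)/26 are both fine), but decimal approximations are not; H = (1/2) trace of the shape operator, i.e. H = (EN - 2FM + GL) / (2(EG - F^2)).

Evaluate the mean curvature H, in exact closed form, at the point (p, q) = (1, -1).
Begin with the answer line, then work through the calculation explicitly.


Answer: H = -10*sqrt(13)/169

f = 13/4, f' = -3/2, f'' = -3/2, h' = -1, h'' = 0
E = 13/4, F = 0, G = 169/16; answer radicand W^2 = 13/4
unnormalised second-form numerators: l = -3/2, m = 0, n = -13/4; L = l/sqrt(13/4), and similarly M = m/sqrt(W^2), N = n/sqrt(W^2)
H = (E*n - 2*F*m + G*l) / (2*(EG - F^2)*sqrt(W^2)); E*n - 2*F*m + G*l = -845/32, EG - F^2 = 2197/64, so H = (-5/13)/sqrt(13/4)


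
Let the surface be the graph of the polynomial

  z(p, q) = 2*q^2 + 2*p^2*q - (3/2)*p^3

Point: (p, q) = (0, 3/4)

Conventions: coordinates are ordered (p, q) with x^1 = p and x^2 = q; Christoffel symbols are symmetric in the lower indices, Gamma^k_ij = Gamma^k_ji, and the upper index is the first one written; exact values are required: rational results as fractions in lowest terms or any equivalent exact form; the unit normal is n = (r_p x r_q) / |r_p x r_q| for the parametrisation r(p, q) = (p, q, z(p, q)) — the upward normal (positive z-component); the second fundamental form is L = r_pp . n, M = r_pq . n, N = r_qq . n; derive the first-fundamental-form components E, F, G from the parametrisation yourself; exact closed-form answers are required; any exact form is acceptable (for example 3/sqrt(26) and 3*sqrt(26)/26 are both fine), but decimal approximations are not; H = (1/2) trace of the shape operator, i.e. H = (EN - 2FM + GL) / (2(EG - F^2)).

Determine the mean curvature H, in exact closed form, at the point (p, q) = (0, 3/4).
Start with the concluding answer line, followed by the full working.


Answer: H = 17*sqrt(10)/100

z_p = 0, z_q = 3, z_pp = 3, z_pq = 0, z_qq = 4
E = 1, F = 0, G = 10; answer radicand W^2 = 10
unnormalised second-form numerators: l = 3, m = 0, n = 4; L = l/sqrt(10), and similarly M = m/sqrt(W^2), N = n/sqrt(W^2)
H = (E*n - 2*F*m + G*l) / (2*(EG - F^2)*sqrt(W^2)); E*n - 2*F*m + G*l = 34, EG - F^2 = 10, so H = (17/10)/sqrt(10)
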